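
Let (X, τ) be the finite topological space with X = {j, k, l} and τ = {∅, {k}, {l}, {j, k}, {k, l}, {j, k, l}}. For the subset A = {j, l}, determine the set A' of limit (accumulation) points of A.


A' = ∅

For each x ∈ X, list the open sets U ∈ τ with x ∈ U, then check whether U ∩ (A ∖ {x}) ≠ ∅ for every such U.
  x = j: open {j, k} ∋ x has {j, k} ∩ (A ∖ {j}) = ∅, so x is NOT a limit point.
  x = k: open {k} ∋ x has {k} ∩ (A ∖ {k}) = ∅, so x is NOT a limit point.
  x = l: open {l} ∋ x has {l} ∩ (A ∖ {l}) = ∅, so x is NOT a limit point.
Collecting: A' = ∅.


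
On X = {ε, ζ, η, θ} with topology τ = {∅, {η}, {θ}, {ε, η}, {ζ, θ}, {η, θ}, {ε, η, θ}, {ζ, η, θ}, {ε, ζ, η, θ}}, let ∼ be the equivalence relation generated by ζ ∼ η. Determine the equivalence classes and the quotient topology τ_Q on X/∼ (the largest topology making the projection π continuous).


X/∼ = {[ε], [ζ=η], [θ]}; |τ_Q| = 4.

Equivalence classes: [ε], [ζ=η], [θ].
Quotient map π: X → X/∼ sends ε ↦ [ε], ζ ↦ [ζ=η], η ↦ [ζ=η], θ ↦ [θ].
For each subset V ⊆ X/∼, compute π^{-1}(V) ⊆ X and check whether π^{-1}(V) ∈ τ. V is open in τ_Q iff π^{-1}(V) ∈ τ.
  V = {}: π^{-1}(V) = ∅ ∈ τ ✓.
  V = {[ε]}: π^{-1}(V) = {ε} ∉ τ ✗.
  V = {[ζ=η]}: π^{-1}(V) = {ζ, η} ∉ τ ✗.
  V = {[ε], [ζ=η]}: π^{-1}(V) = {ε, ζ, η} ∉ τ ✗.
  V = {[θ]}: π^{-1}(V) = {θ} ∈ τ ✓.
  V = {[ε], [θ]}: π^{-1}(V) = {ε, θ} ∉ τ ✗.
  V = {[ζ=η], [θ]}: π^{-1}(V) = {ζ, η, θ} ∈ τ ✓.
  V = {[ε], [ζ=η], [θ]}: π^{-1}(V) = {ε, ζ, η, θ} ∈ τ ✓.
Open sets in the quotient: τ_Q = {{}, {[θ]}, {[ζ=η], [θ]}, {[ε], [ζ=η], [θ]}} (4 elements).


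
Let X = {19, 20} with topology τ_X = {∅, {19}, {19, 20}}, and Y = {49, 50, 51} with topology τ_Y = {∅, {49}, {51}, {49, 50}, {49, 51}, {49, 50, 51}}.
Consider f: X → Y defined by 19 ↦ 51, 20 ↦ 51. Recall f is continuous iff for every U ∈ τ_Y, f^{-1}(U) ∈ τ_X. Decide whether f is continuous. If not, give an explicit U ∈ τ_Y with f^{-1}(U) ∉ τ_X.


f IS continuous.

Compute f^{-1}(U) for each U ∈ τ_Y:
  U = ∅: f^{-1}(U) = ∅ ∈ τ_X ✓.
  U = {49}: f^{-1}(U) = ∅ ∈ τ_X ✓.
  U = {51}: f^{-1}(U) = {19, 20} ∈ τ_X ✓.
  U = {49, 50}: f^{-1}(U) = ∅ ∈ τ_X ✓.
  U = {49, 51}: f^{-1}(U) = {19, 20} ∈ τ_X ✓.
  U = {49, 50, 51}: f^{-1}(U) = {19, 20} ∈ τ_X ✓.
Every preimage lies in τ_X, so f IS continuous.


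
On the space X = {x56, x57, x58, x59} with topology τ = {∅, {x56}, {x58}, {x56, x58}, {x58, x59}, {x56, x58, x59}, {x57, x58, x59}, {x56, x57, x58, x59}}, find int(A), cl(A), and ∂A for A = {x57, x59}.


int(A) = ∅, cl(A) = {x57, x59}, ∂A = {x57, x59}.

Closed sets in (X, τ) are complements of opens:
  closed(X, τ) = {∅, {x56}, {x57}, {x56, x57}, {x57, x59}, {x56, x57, x59}, {x57, x58, x59}, {x56, x57, x58, x59}}.
int(A) = ⋃ {U ∈ τ : U ⊆ A}. Opens contained in A: ∅.
Taking the union of these: int(A) = ∅.
cl(A) = ⋂ {C closed : A ⊆ C}. Closed sets containing A: {x57, x59}, {x56, x57, x59}, {x57, x58, x59}, {x56, x57, x58, x59}.
Intersecting these: cl(A) = {x57, x59}.
∂A = cl(A) ∖ int(A) = {x57, x59} ∖ ∅ = {x57, x59}.


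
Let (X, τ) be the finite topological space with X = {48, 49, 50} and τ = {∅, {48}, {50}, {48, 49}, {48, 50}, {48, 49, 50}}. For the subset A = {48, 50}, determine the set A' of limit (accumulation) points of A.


A' = {49}

For each x ∈ X, list the open sets U ∈ τ with x ∈ U, then check whether U ∩ (A ∖ {x}) ≠ ∅ for every such U.
  x = 48: open {48} ∋ x has {48} ∩ (A ∖ {48}) = ∅, so x is NOT a limit point.
  x = 49: opens ∋ x are {48, 49}, {48, 49, 50}; each meets A ∖ {49}, so x IS a limit point.
  x = 50: open {50} ∋ x has {50} ∩ (A ∖ {50}) = ∅, so x is NOT a limit point.
Collecting: A' = {49}.


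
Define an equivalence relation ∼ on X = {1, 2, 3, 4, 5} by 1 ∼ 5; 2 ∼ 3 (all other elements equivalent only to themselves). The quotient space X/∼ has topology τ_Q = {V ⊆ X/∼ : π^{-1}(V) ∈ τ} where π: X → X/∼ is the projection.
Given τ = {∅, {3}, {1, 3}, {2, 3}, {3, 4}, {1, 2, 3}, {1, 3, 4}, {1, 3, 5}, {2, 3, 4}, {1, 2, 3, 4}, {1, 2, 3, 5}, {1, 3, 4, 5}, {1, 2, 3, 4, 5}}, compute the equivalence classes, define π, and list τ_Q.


X/∼ = {[1=5], [2=3], [4]}; |τ_Q| = 5.

Equivalence classes: [1=5], [2=3], [4].
Quotient map π: X → X/∼ sends 1 ↦ [1=5], 2 ↦ [2=3], 3 ↦ [2=3], 4 ↦ [4], 5 ↦ [1=5].
For each subset V ⊆ X/∼, compute π^{-1}(V) ⊆ X and check whether π^{-1}(V) ∈ τ. V is open in τ_Q iff π^{-1}(V) ∈ τ.
  V = {}: π^{-1}(V) = ∅ ∈ τ ✓.
  V = {[1=5]}: π^{-1}(V) = {1, 5} ∉ τ ✗.
  V = {[2=3]}: π^{-1}(V) = {2, 3} ∈ τ ✓.
  V = {[1=5], [2=3]}: π^{-1}(V) = {1, 2, 3, 5} ∈ τ ✓.
  V = {[4]}: π^{-1}(V) = {4} ∉ τ ✗.
  V = {[1=5], [4]}: π^{-1}(V) = {1, 4, 5} ∉ τ ✗.
  V = {[2=3], [4]}: π^{-1}(V) = {2, 3, 4} ∈ τ ✓.
  V = {[1=5], [2=3], [4]}: π^{-1}(V) = {1, 2, 3, 4, 5} ∈ τ ✓.
Open sets in the quotient: τ_Q = {{}, {[2=3]}, {[1=5], [2=3]}, {[2=3], [4]}, {[1=5], [2=3], [4]}} (5 elements).


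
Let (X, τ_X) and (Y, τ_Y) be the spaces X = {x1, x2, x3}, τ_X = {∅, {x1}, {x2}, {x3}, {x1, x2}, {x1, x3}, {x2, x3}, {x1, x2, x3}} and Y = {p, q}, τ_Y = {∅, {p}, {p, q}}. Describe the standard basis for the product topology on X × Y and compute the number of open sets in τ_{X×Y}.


Basis B = {∅ × ∅, {x1} × {p}, {x2} × {p}, {x3} × {p}, {x1} × {p, q}, {x1, x2} × {p}, {x1, x3} × {p}, {x2} × {p, q}, {x2, x3} × {p}, {x3} × {p, q}, {x1, x2, x3} × {p}, {x1, x2} × {p, q}, {x1, x3} × {p, q}, {x2, x3} × {p, q}, {x1, x2, x3} × {p, q}}; |τ_{X×Y}| = 27.

Enumerate products U × V with U ∈ τ_X, V ∈ τ_Y (deduplicated):
  ∅ × ∅ = {} (∅)
  {x1} × {p} = {(x1,p)}
  {x2} × {p} = {(x2,p)}
  {x3} × {p} = {(x3,p)}
  {x1} × {p, q} = {(x1,p), (x1,q)}
  {x1, x2} × {p} = {(x1,p), (x2,p)}
  {x1, x3} × {p} = {(x1,p), (x3,p)}
  {x2} × {p, q} = {(x2,p), (x2,q)}
  {x2, x3} × {p} = {(x2,p), (x3,p)}
  {x3} × {p, q} = {(x3,p), (x3,q)}
  {x1, x2, x3} × {p} = {(x1,p), (x2,p), (x3,p)}
  {x1, x2} × {p, q} = {(x1,p), (x1,q), (x2,p), (x2,q)}
  {x1, x3} × {p, q} = {(x1,p), (x1,q), (x3,p), (x3,q)}
  {x2, x3} × {p, q} = {(x2,p), (x2,q), (x3,p), (x3,q)}
  {x1, x2, x3} × {p, q} = {(x1,p), (x1,q), (x2,p), (x2,q), (x3,p), (x3,q)}
These 15 distinct sets form the basis B.
Close under arbitrary unions to get τ_{X×Y}; counting gives |τ_{X×Y}| = 27.


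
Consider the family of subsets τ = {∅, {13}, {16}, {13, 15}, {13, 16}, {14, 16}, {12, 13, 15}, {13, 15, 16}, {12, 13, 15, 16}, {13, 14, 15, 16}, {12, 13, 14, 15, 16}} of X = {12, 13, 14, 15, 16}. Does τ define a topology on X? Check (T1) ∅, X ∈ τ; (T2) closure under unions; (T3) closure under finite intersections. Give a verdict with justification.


τ is NOT a topology on X.

Axiom (T1): ∅ ∈ τ? Yes; X ∈ τ? Yes.
Axiom (T2/T3): check pairwise unions and intersections of members of τ.
Counterexample for (T2): {13} ∪ {14, 16} = {13, 14, 16} ∉ τ. Therefore τ is NOT a topology.


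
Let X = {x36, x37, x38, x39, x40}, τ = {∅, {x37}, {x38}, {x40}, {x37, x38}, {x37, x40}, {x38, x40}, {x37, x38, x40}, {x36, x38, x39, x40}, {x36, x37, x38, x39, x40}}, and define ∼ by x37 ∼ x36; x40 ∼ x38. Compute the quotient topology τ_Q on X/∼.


X/∼ = {[x36=x37], [x38=x40], [x39]}; |τ_Q| = 3.

Equivalence classes: [x36=x37], [x38=x40], [x39].
Quotient map π: X → X/∼ sends x36 ↦ [x36=x37], x37 ↦ [x36=x37], x38 ↦ [x38=x40], x39 ↦ [x39], x40 ↦ [x38=x40].
For each subset V ⊆ X/∼, compute π^{-1}(V) ⊆ X and check whether π^{-1}(V) ∈ τ. V is open in τ_Q iff π^{-1}(V) ∈ τ.
  V = {}: π^{-1}(V) = ∅ ∈ τ ✓.
  V = {[x36=x37]}: π^{-1}(V) = {x36, x37} ∉ τ ✗.
  V = {[x38=x40]}: π^{-1}(V) = {x38, x40} ∈ τ ✓.
  V = {[x36=x37], [x38=x40]}: π^{-1}(V) = {x36, x37, x38, x40} ∉ τ ✗.
  V = {[x39]}: π^{-1}(V) = {x39} ∉ τ ✗.
  V = {[x36=x37], [x39]}: π^{-1}(V) = {x36, x37, x39} ∉ τ ✗.
  V = {[x38=x40], [x39]}: π^{-1}(V) = {x38, x39, x40} ∉ τ ✗.
  V = {[x36=x37], [x38=x40], [x39]}: π^{-1}(V) = {x36, x37, x38, x39, x40} ∈ τ ✓.
Open sets in the quotient: τ_Q = {{}, {[x38=x40]}, {[x36=x37], [x38=x40], [x39]}} (3 elements).


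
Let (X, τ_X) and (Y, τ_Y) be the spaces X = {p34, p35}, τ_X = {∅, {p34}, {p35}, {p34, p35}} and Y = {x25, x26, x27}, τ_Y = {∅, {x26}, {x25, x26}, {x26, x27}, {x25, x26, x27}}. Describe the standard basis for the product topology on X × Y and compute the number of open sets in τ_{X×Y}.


Basis B = {∅ × ∅, {p34} × {x26}, {p35} × {x26}, {p34} × {x25, x26}, {p34} × {x26, x27}, {p34, p35} × {x26}, {p35} × {x25, x26}, {p35} × {x26, x27}, {p34} × {x25, x26, x27}, {p35} × {x25, x26, x27}, {p34, p35} × {x25, x26}, {p34, p35} × {x26, x27}, {p34, p35} × {x25, x26, x27}}; |τ_{X×Y}| = 25.

Enumerate products U × V with U ∈ τ_X, V ∈ τ_Y (deduplicated):
  ∅ × ∅ = {} (∅)
  {p34} × {x26} = {(p34,x26)}
  {p35} × {x26} = {(p35,x26)}
  {p34} × {x25, x26} = {(p34,x25), (p34,x26)}
  {p34} × {x26, x27} = {(p34,x26), (p34,x27)}
  {p34, p35} × {x26} = {(p34,x26), (p35,x26)}
  {p35} × {x25, x26} = {(p35,x25), (p35,x26)}
  {p35} × {x26, x27} = {(p35,x26), (p35,x27)}
  {p34} × {x25, x26, x27} = {(p34,x25), (p34,x26), (p34,x27)}
  {p35} × {x25, x26, x27} = {(p35,x25), (p35,x26), (p35,x27)}
  {p34, p35} × {x25, x26} = {(p34,x25), (p34,x26), (p35,x25), (p35,x26)}
  {p34, p35} × {x26, x27} = {(p34,x26), (p34,x27), (p35,x26), (p35,x27)}
  {p34, p35} × {x25, x26, x27} = {(p34,x25), (p34,x26), (p34,x27), (p35,x25), (p35,x26), (p35,x27)}
These 13 distinct sets form the basis B.
Close under arbitrary unions to get τ_{X×Y}; counting gives |τ_{X×Y}| = 25.


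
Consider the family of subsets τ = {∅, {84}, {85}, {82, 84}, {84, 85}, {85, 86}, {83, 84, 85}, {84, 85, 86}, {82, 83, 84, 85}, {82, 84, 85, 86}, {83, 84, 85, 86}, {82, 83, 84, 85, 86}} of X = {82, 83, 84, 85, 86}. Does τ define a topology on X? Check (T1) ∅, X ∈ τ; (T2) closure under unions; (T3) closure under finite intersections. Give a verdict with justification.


τ is NOT a topology on X.

Axiom (T1): ∅ ∈ τ? Yes; X ∈ τ? Yes.
Axiom (T2/T3): check pairwise unions and intersections of members of τ.
Counterexample for (T2): {85} ∪ {82, 84} = {82, 84, 85} ∉ τ. Therefore τ is NOT a topology.


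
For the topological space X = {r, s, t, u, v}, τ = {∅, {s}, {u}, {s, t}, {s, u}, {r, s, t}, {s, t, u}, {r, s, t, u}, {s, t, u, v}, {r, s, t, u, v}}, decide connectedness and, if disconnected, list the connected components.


(X, τ) is connected.

Find clopen sets (U ∈ τ with X ∖ U ∈ τ):
  U = ∅, X ∖ U = {r, s, t, u, v} — both open, so U is clopen.
  U = {r, s, t, u, v}, X ∖ U = ∅ — both open, so U is clopen.
Only trivial clopens (∅ and X) exist, so (X, τ) is connected.
Compute connected components by grouping points that agree on all clopens:
  component: {r, s, t, u, v}


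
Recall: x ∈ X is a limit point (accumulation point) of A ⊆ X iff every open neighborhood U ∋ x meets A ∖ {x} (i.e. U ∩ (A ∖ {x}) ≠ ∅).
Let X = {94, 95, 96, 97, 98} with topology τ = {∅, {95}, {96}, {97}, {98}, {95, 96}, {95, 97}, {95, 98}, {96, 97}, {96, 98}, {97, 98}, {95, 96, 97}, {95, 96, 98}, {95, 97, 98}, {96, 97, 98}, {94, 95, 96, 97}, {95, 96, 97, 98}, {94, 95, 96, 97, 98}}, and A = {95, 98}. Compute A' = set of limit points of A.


A' = {94}

For each x ∈ X, list the open sets U ∈ τ with x ∈ U, then check whether U ∩ (A ∖ {x}) ≠ ∅ for every such U.
  x = 94: opens ∋ x are {94, 95, 96, 97}, {94, 95, 96, 97, 98}; each meets A ∖ {94}, so x IS a limit point.
  x = 95: open {95} ∋ x has {95} ∩ (A ∖ {95}) = ∅, so x is NOT a limit point.
  x = 96: open {96} ∋ x has {96} ∩ (A ∖ {96}) = ∅, so x is NOT a limit point.
  x = 97: open {97} ∋ x has {97} ∩ (A ∖ {97}) = ∅, so x is NOT a limit point.
  x = 98: open {98} ∋ x has {98} ∩ (A ∖ {98}) = ∅, so x is NOT a limit point.
Collecting: A' = {94}.


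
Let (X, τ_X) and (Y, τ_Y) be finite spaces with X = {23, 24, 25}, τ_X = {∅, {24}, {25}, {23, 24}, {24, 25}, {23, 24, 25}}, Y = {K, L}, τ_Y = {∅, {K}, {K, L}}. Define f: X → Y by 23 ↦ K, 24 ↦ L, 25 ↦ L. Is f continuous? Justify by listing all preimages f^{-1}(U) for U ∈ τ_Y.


f is NOT continuous.

Compute f^{-1}(U) for each U ∈ τ_Y:
  U = ∅: f^{-1}(U) = ∅ ∈ τ_X ✓.
  U = {K}: f^{-1}(U) = {23} ∉ τ_X ✗.
  U = {K, L}: f^{-1}(U) = {23, 24, 25} ∈ τ_X ✓.
Found U = {K} with f^{-1}(U) = {23} not in τ_X. Therefore f is NOT continuous.


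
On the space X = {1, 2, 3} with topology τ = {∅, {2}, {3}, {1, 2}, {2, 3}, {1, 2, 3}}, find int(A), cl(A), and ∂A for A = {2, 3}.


int(A) = {2, 3}, cl(A) = {1, 2, 3}, ∂A = {1}.

Closed sets in (X, τ) are complements of opens:
  closed(X, τ) = {∅, {1}, {3}, {1, 2}, {1, 3}, {1, 2, 3}}.
int(A) = ⋃ {U ∈ τ : U ⊆ A}. Opens contained in A: ∅, {2}, {3}, {2, 3}.
Taking the union of these: int(A) = {2, 3}.
cl(A) = ⋂ {C closed : A ⊆ C}. Closed sets containing A: {1, 2, 3}.
Intersecting these: cl(A) = {1, 2, 3}.
∂A = cl(A) ∖ int(A) = {1, 2, 3} ∖ {2, 3} = {1}.


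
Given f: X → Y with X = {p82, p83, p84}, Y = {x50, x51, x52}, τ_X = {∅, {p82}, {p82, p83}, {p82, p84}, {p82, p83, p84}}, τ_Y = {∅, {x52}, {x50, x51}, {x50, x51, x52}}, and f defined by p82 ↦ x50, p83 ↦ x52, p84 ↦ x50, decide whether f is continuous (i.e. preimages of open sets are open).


f is NOT continuous.

Compute f^{-1}(U) for each U ∈ τ_Y:
  U = ∅: f^{-1}(U) = ∅ ∈ τ_X ✓.
  U = {x52}: f^{-1}(U) = {p83} ∉ τ_X ✗.
  U = {x50, x51}: f^{-1}(U) = {p82, p84} ∈ τ_X ✓.
  U = {x50, x51, x52}: f^{-1}(U) = {p82, p83, p84} ∈ τ_X ✓.
Found U = {x52} with f^{-1}(U) = {p83} not in τ_X. Therefore f is NOT continuous.


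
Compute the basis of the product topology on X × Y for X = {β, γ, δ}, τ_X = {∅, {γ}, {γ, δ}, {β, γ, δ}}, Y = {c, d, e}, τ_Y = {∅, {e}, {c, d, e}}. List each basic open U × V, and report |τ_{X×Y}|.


Basis B = {∅ × ∅, {γ} × {e}, {γ, δ} × {e}, {β, γ, δ} × {e}, {γ} × {c, d, e}, {γ, δ} × {c, d, e}, {β, γ, δ} × {c, d, e}}; |τ_{X×Y}| = 10.

Enumerate products U × V with U ∈ τ_X, V ∈ τ_Y (deduplicated):
  ∅ × ∅ = {} (∅)
  {γ} × {e} = {(γ,e)}
  {γ, δ} × {e} = {(γ,e), (δ,e)}
  {β, γ, δ} × {e} = {(β,e), (γ,e), (δ,e)}
  {γ} × {c, d, e} = {(γ,c), (γ,d), (γ,e)}
  {γ, δ} × {c, d, e} = {(γ,c), (γ,d), (γ,e), (δ,c), (δ,d), (δ,e)}
  {β, γ, δ} × {c, d, e} = {(β,c), (β,d), (β,e), (γ,c), (γ,d), (γ,e), (δ,c), (δ,d), (δ,e)}
These 7 distinct sets form the basis B.
Close under arbitrary unions to get τ_{X×Y}; counting gives |τ_{X×Y}| = 10.


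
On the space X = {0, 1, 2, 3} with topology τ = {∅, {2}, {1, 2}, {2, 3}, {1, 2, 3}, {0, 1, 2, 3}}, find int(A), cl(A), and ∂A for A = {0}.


int(A) = ∅, cl(A) = {0}, ∂A = {0}.

Closed sets in (X, τ) are complements of opens:
  closed(X, τ) = {∅, {0}, {0, 1}, {0, 3}, {0, 1, 3}, {0, 1, 2, 3}}.
int(A) = ⋃ {U ∈ τ : U ⊆ A}. Opens contained in A: ∅.
Taking the union of these: int(A) = ∅.
cl(A) = ⋂ {C closed : A ⊆ C}. Closed sets containing A: {0}, {0, 1}, {0, 3}, {0, 1, 3}, {0, 1, 2, 3}.
Intersecting these: cl(A) = {0}.
∂A = cl(A) ∖ int(A) = {0} ∖ ∅ = {0}.


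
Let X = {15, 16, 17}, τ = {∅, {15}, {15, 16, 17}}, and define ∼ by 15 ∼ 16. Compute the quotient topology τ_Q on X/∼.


X/∼ = {[15=16], [17]}; |τ_Q| = 2.

Equivalence classes: [15=16], [17].
Quotient map π: X → X/∼ sends 15 ↦ [15=16], 16 ↦ [15=16], 17 ↦ [17].
For each subset V ⊆ X/∼, compute π^{-1}(V) ⊆ X and check whether π^{-1}(V) ∈ τ. V is open in τ_Q iff π^{-1}(V) ∈ τ.
  V = {}: π^{-1}(V) = ∅ ∈ τ ✓.
  V = {[15=16]}: π^{-1}(V) = {15, 16} ∉ τ ✗.
  V = {[17]}: π^{-1}(V) = {17} ∉ τ ✗.
  V = {[15=16], [17]}: π^{-1}(V) = {15, 16, 17} ∈ τ ✓.
Open sets in the quotient: τ_Q = {{}, {[15=16], [17]}} (2 elements).


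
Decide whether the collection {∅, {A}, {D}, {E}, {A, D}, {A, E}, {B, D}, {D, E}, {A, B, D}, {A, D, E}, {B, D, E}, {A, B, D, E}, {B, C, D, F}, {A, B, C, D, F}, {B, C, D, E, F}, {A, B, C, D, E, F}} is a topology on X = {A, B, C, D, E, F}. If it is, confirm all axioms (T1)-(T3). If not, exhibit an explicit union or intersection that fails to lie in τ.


τ IS a topology on X.

Axiom (T1): ∅ ∈ τ? Yes; X ∈ τ? Yes.
Axiom (T2/T3): check pairwise unions and intersections of members of τ.
All pairwise intersections and unions checked — each lies in τ. Therefore τ satisfies (T1), (T2), (T3): it IS a topology on X.


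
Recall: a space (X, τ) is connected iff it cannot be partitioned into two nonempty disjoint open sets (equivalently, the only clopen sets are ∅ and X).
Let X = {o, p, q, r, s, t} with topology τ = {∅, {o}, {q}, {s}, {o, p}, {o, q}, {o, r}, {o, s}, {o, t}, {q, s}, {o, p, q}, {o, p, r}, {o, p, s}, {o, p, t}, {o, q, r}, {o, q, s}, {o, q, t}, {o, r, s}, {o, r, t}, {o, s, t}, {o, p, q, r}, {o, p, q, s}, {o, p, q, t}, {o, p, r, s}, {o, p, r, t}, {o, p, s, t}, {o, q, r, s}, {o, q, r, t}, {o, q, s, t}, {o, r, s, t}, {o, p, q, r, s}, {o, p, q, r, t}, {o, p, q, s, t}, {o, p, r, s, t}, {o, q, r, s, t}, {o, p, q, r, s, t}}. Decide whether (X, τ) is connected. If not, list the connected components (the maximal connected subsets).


(X, τ) is disconnected; components = [{q}, {s}, {o, p, r, t}].

Find clopen sets (U ∈ τ with X ∖ U ∈ τ):
  U = ∅, X ∖ U = {o, p, q, r, s, t} — both open, so U is clopen.
  U = {q}, X ∖ U = {o, p, r, s, t} — both open, so U is clopen.
  U = {s}, X ∖ U = {o, p, q, r, t} — both open, so U is clopen.
  U = {q, s}, X ∖ U = {o, p, r, t} — both open, so U is clopen.
  U = {o, p, r, t}, X ∖ U = {q, s} — both open, so U is clopen.
  U = {o, p, q, r, t}, X ∖ U = {s} — both open, so U is clopen.
  U = {o, p, r, s, t}, X ∖ U = {q} — both open, so U is clopen.
  U = {o, p, q, r, s, t}, X ∖ U = ∅ — both open, so U is clopen.
Nontrivial clopen(s) exist: e.g. {o, p, q, r, t}. So (X, τ) is disconnected.
Compute connected components by grouping points that agree on all clopens:
  component: {q}
  component: {s}
  component: {o, p, r, t}


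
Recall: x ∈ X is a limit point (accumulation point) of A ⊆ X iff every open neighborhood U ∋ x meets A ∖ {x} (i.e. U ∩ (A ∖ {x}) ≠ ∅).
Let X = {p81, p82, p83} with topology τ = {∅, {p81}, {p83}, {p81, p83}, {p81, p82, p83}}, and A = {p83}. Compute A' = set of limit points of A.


A' = {p82}

For each x ∈ X, list the open sets U ∈ τ with x ∈ U, then check whether U ∩ (A ∖ {x}) ≠ ∅ for every such U.
  x = p81: open {p81} ∋ x has {p81} ∩ (A ∖ {p81}) = ∅, so x is NOT a limit point.
  x = p82: opens ∋ x are {p81, p82, p83}; each meets A ∖ {p82}, so x IS a limit point.
  x = p83: open {p83} ∋ x has {p83} ∩ (A ∖ {p83}) = ∅, so x is NOT a limit point.
Collecting: A' = {p82}.


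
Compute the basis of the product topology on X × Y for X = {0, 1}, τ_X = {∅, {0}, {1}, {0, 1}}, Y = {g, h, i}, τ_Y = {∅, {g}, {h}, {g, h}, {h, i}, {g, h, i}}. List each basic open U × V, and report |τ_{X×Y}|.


Basis B = {∅ × ∅, {0} × {g}, {0} × {h}, {1} × {g}, {1} × {h}, {0} × {g, h}, {0, 1} × {g}, {0} × {h, i}, {0, 1} × {h}, {1} × {g, h}, {1} × {h, i}, {0} × {g, h, i}, {1} × {g, h, i}, {0, 1} × {g, h}, {0, 1} × {h, i}, {0, 1} × {g, h, i}}; |τ_{X×Y}| = 36.

Enumerate products U × V with U ∈ τ_X, V ∈ τ_Y (deduplicated):
  ∅ × ∅ = {} (∅)
  {0} × {g} = {(0,g)}
  {0} × {h} = {(0,h)}
  {1} × {g} = {(1,g)}
  {1} × {h} = {(1,h)}
  {0} × {g, h} = {(0,g), (0,h)}
  {0, 1} × {g} = {(0,g), (1,g)}
  {0} × {h, i} = {(0,h), (0,i)}
  {0, 1} × {h} = {(0,h), (1,h)}
  {1} × {g, h} = {(1,g), (1,h)}
  {1} × {h, i} = {(1,h), (1,i)}
  {0} × {g, h, i} = {(0,g), (0,h), (0,i)}
  {1} × {g, h, i} = {(1,g), (1,h), (1,i)}
  {0, 1} × {g, h} = {(0,g), (0,h), (1,g), (1,h)}
  {0, 1} × {h, i} = {(0,h), (0,i), (1,h), (1,i)}
  {0, 1} × {g, h, i} = {(0,g), (0,h), (0,i), (1,g), (1,h), (1,i)}
These 16 distinct sets form the basis B.
Close under arbitrary unions to get τ_{X×Y}; counting gives |τ_{X×Y}| = 36.


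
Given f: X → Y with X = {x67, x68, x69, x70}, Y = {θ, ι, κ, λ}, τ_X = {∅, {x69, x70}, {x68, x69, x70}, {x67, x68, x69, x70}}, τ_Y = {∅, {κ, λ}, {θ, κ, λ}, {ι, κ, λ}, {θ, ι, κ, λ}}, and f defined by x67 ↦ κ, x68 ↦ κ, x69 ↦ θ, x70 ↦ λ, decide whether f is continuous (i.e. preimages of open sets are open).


f is NOT continuous.

Compute f^{-1}(U) for each U ∈ τ_Y:
  U = ∅: f^{-1}(U) = ∅ ∈ τ_X ✓.
  U = {κ, λ}: f^{-1}(U) = {x67, x68, x70} ∉ τ_X ✗.
  U = {θ, κ, λ}: f^{-1}(U) = {x67, x68, x69, x70} ∈ τ_X ✓.
  U = {ι, κ, λ}: f^{-1}(U) = {x67, x68, x70} ∉ τ_X ✗.
  U = {θ, ι, κ, λ}: f^{-1}(U) = {x67, x68, x69, x70} ∈ τ_X ✓.
Found U = {κ, λ} with f^{-1}(U) = {x67, x68, x70} not in τ_X. Therefore f is NOT continuous.


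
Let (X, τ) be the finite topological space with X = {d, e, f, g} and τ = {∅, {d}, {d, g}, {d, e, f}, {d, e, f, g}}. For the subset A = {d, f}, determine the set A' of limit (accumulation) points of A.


A' = {e, f, g}

For each x ∈ X, list the open sets U ∈ τ with x ∈ U, then check whether U ∩ (A ∖ {x}) ≠ ∅ for every such U.
  x = d: open {d} ∋ x has {d} ∩ (A ∖ {d}) = ∅, so x is NOT a limit point.
  x = e: opens ∋ x are {d, e, f}, {d, e, f, g}; each meets A ∖ {e}, so x IS a limit point.
  x = f: opens ∋ x are {d, e, f}, {d, e, f, g}; each meets A ∖ {f}, so x IS a limit point.
  x = g: opens ∋ x are {d, g}, {d, e, f, g}; each meets A ∖ {g}, so x IS a limit point.
Collecting: A' = {e, f, g}.


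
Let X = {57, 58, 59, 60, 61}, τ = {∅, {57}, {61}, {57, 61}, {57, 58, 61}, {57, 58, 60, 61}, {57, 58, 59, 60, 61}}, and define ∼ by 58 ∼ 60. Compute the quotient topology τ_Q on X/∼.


X/∼ = {[57], [58=60], [59], [61]}; |τ_Q| = 6.

Equivalence classes: [57], [58=60], [59], [61].
Quotient map π: X → X/∼ sends 57 ↦ [57], 58 ↦ [58=60], 59 ↦ [59], 60 ↦ [58=60], 61 ↦ [61].
For each subset V ⊆ X/∼, compute π^{-1}(V) ⊆ X and check whether π^{-1}(V) ∈ τ. V is open in τ_Q iff π^{-1}(V) ∈ τ.
  V = {}: π^{-1}(V) = ∅ ∈ τ ✓.
  V = {[57]}: π^{-1}(V) = {57} ∈ τ ✓.
  V = {[58=60]}: π^{-1}(V) = {58, 60} ∉ τ ✗.
  V = {[57], [58=60]}: π^{-1}(V) = {57, 58, 60} ∉ τ ✗.
  V = {[59]}: π^{-1}(V) = {59} ∉ τ ✗.
  V = {[57], [59]}: π^{-1}(V) = {57, 59} ∉ τ ✗.
  V = {[58=60], [59]}: π^{-1}(V) = {58, 59, 60} ∉ τ ✗.
  V = {[57], [58=60], [59]}: π^{-1}(V) = {57, 58, 59, 60} ∉ τ ✗.
  V = {[61]}: π^{-1}(V) = {61} ∈ τ ✓.
  V = {[57], [61]}: π^{-1}(V) = {57, 61} ∈ τ ✓.
  V = {[58=60], [61]}: π^{-1}(V) = {58, 60, 61} ∉ τ ✗.
  V = {[57], [58=60], [61]}: π^{-1}(V) = {57, 58, 60, 61} ∈ τ ✓.
  V = {[59], [61]}: π^{-1}(V) = {59, 61} ∉ τ ✗.
  V = {[57], [59], [61]}: π^{-1}(V) = {57, 59, 61} ∉ τ ✗.
  V = {[58=60], [59], [61]}: π^{-1}(V) = {58, 59, 60, 61} ∉ τ ✗.
  V = {[57], [58=60], [59], [61]}: π^{-1}(V) = {57, 58, 59, 60, 61} ∈ τ ✓.
Open sets in the quotient: τ_Q = {{}, {[57]}, {[61]}, {[57], [61]}, {[57], [58=60], [61]}, {[57], [58=60], [59], [61]}} (6 elements).


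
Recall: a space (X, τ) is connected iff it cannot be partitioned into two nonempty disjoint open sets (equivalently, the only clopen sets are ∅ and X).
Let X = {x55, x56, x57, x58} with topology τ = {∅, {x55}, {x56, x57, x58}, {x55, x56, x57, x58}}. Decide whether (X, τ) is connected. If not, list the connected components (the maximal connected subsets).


(X, τ) is disconnected; components = [{x55}, {x56, x57, x58}].

Find clopen sets (U ∈ τ with X ∖ U ∈ τ):
  U = ∅, X ∖ U = {x55, x56, x57, x58} — both open, so U is clopen.
  U = {x55}, X ∖ U = {x56, x57, x58} — both open, so U is clopen.
  U = {x56, x57, x58}, X ∖ U = {x55} — both open, so U is clopen.
  U = {x55, x56, x57, x58}, X ∖ U = ∅ — both open, so U is clopen.
Nontrivial clopen(s) exist: e.g. {x56, x57, x58}. So (X, τ) is disconnected.
Compute connected components by grouping points that agree on all clopens:
  component: {x55}
  component: {x56, x57, x58}


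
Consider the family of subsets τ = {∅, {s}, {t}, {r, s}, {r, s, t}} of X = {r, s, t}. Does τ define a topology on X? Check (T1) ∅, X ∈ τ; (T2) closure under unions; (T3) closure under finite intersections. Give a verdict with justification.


τ is NOT a topology on X.

Axiom (T1): ∅ ∈ τ? Yes; X ∈ τ? Yes.
Axiom (T2/T3): check pairwise unions and intersections of members of τ.
Counterexample for (T2): {s} ∪ {t} = {s, t} ∉ τ. Therefore τ is NOT a topology.


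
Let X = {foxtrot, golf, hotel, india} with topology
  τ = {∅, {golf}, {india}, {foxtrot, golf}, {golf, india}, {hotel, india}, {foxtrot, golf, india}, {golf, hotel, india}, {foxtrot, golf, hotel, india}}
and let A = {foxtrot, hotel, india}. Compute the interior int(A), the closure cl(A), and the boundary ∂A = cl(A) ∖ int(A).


int(A) = {hotel, india}, cl(A) = {foxtrot, hotel, india}, ∂A = {foxtrot}.

Closed sets in (X, τ) are complements of opens:
  closed(X, τ) = {∅, {foxtrot}, {hotel}, {foxtrot, golf}, {foxtrot, hotel}, {hotel, india}, {foxtrot, golf, hotel}, {foxtrot, hotel, india}, {foxtrot, golf, hotel, india}}.
int(A) = ⋃ {U ∈ τ : U ⊆ A}. Opens contained in A: ∅, {india}, {hotel, india}.
Taking the union of these: int(A) = {hotel, india}.
cl(A) = ⋂ {C closed : A ⊆ C}. Closed sets containing A: {foxtrot, hotel, india}, {foxtrot, golf, hotel, india}.
Intersecting these: cl(A) = {foxtrot, hotel, india}.
∂A = cl(A) ∖ int(A) = {foxtrot, hotel, india} ∖ {hotel, india} = {foxtrot}.


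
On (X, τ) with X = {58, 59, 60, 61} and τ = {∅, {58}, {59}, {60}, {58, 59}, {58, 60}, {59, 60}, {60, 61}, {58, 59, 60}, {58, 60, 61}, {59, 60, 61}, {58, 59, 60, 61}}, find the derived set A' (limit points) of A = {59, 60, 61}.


A' = {61}

For each x ∈ X, list the open sets U ∈ τ with x ∈ U, then check whether U ∩ (A ∖ {x}) ≠ ∅ for every such U.
  x = 58: open {58} ∋ x has {58} ∩ (A ∖ {58}) = ∅, so x is NOT a limit point.
  x = 59: open {59} ∋ x has {59} ∩ (A ∖ {59}) = ∅, so x is NOT a limit point.
  x = 60: open {60} ∋ x has {60} ∩ (A ∖ {60}) = ∅, so x is NOT a limit point.
  x = 61: opens ∋ x are {60, 61}, {58, 60, 61}, {59, 60, 61}, {58, 59, 60, 61}; each meets A ∖ {61}, so x IS a limit point.
Collecting: A' = {61}.


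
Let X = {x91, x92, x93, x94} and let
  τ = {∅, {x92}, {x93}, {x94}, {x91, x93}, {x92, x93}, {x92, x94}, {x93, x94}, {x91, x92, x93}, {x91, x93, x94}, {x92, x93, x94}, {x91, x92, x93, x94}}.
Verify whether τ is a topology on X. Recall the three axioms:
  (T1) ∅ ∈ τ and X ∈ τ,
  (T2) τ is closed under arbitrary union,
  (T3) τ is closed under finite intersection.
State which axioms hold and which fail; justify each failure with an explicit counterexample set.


τ IS a topology on X.

Axiom (T1): ∅ ∈ τ? Yes; X ∈ τ? Yes.
Axiom (T2/T3): check pairwise unions and intersections of members of τ.
All pairwise intersections and unions checked — each lies in τ. Therefore τ satisfies (T1), (T2), (T3): it IS a topology on X.


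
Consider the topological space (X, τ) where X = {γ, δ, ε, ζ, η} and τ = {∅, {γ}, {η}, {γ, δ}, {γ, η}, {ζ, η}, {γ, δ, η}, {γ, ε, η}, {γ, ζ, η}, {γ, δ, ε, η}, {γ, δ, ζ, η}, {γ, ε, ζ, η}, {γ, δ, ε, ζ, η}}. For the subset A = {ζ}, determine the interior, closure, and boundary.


int(A) = ∅, cl(A) = {ζ}, ∂A = {ζ}.

Closed sets in (X, τ) are complements of opens:
  closed(X, τ) = {∅, {δ}, {ε}, {ζ}, {δ, ε}, {δ, ζ}, {ε, ζ}, {γ, δ, ε}, {δ, ε, ζ}, {ε, ζ, η}, {γ, δ, ε, ζ}, {δ, ε, ζ, η}, {γ, δ, ε, ζ, η}}.
int(A) = ⋃ {U ∈ τ : U ⊆ A}. Opens contained in A: ∅.
Taking the union of these: int(A) = ∅.
cl(A) = ⋂ {C closed : A ⊆ C}. Closed sets containing A: {ζ}, {δ, ζ}, {ε, ζ}, {δ, ε, ζ}, {ε, ζ, η}, {γ, δ, ε, ζ}, {δ, ε, ζ, η}, {γ, δ, ε, ζ, η}.
Intersecting these: cl(A) = {ζ}.
∂A = cl(A) ∖ int(A) = {ζ} ∖ ∅ = {ζ}.


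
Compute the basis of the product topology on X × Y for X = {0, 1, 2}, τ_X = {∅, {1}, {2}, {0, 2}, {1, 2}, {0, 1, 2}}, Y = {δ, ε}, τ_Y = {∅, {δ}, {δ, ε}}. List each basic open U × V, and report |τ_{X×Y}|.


Basis B = {∅ × ∅, {1} × {δ}, {2} × {δ}, {0, 2} × {δ}, {1} × {δ, ε}, {1, 2} × {δ}, {2} × {δ, ε}, {0, 1, 2} × {δ}, {0, 2} × {δ, ε}, {1, 2} × {δ, ε}, {0, 1, 2} × {δ, ε}}; |τ_{X×Y}| = 18.

Enumerate products U × V with U ∈ τ_X, V ∈ τ_Y (deduplicated):
  ∅ × ∅ = {} (∅)
  {1} × {δ} = {(1,δ)}
  {2} × {δ} = {(2,δ)}
  {0, 2} × {δ} = {(0,δ), (2,δ)}
  {1} × {δ, ε} = {(1,δ), (1,ε)}
  {1, 2} × {δ} = {(1,δ), (2,δ)}
  {2} × {δ, ε} = {(2,δ), (2,ε)}
  {0, 1, 2} × {δ} = {(0,δ), (1,δ), (2,δ)}
  {0, 2} × {δ, ε} = {(0,δ), (0,ε), (2,δ), (2,ε)}
  {1, 2} × {δ, ε} = {(1,δ), (1,ε), (2,δ), (2,ε)}
  {0, 1, 2} × {δ, ε} = {(0,δ), (0,ε), (1,δ), (1,ε), (2,δ), (2,ε)}
These 11 distinct sets form the basis B.
Close under arbitrary unions to get τ_{X×Y}; counting gives |τ_{X×Y}| = 18.


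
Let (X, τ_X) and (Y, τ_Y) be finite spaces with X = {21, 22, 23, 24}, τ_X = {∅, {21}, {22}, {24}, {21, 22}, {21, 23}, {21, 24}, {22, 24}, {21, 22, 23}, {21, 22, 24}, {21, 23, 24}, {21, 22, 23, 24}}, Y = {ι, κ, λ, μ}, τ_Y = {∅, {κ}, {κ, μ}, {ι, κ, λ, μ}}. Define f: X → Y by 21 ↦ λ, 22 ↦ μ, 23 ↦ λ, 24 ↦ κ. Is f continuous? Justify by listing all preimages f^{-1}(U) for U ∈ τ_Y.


f IS continuous.

Compute f^{-1}(U) for each U ∈ τ_Y:
  U = ∅: f^{-1}(U) = ∅ ∈ τ_X ✓.
  U = {κ}: f^{-1}(U) = {24} ∈ τ_X ✓.
  U = {κ, μ}: f^{-1}(U) = {22, 24} ∈ τ_X ✓.
  U = {ι, κ, λ, μ}: f^{-1}(U) = {21, 22, 23, 24} ∈ τ_X ✓.
Every preimage lies in τ_X, so f IS continuous.


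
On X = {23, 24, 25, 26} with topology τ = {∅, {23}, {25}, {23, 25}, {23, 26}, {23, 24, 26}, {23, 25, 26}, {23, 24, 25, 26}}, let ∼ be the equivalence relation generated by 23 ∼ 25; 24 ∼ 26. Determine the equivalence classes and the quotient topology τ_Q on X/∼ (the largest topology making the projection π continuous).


X/∼ = {[23=25], [24=26]}; |τ_Q| = 3.

Equivalence classes: [23=25], [24=26].
Quotient map π: X → X/∼ sends 23 ↦ [23=25], 24 ↦ [24=26], 25 ↦ [23=25], 26 ↦ [24=26].
For each subset V ⊆ X/∼, compute π^{-1}(V) ⊆ X and check whether π^{-1}(V) ∈ τ. V is open in τ_Q iff π^{-1}(V) ∈ τ.
  V = {}: π^{-1}(V) = ∅ ∈ τ ✓.
  V = {[23=25]}: π^{-1}(V) = {23, 25} ∈ τ ✓.
  V = {[24=26]}: π^{-1}(V) = {24, 26} ∉ τ ✗.
  V = {[23=25], [24=26]}: π^{-1}(V) = {23, 24, 25, 26} ∈ τ ✓.
Open sets in the quotient: τ_Q = {{}, {[23=25]}, {[23=25], [24=26]}} (3 elements).


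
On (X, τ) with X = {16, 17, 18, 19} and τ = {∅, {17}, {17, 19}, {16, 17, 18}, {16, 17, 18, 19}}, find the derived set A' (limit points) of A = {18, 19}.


A' = {16}

For each x ∈ X, list the open sets U ∈ τ with x ∈ U, then check whether U ∩ (A ∖ {x}) ≠ ∅ for every such U.
  x = 16: opens ∋ x are {16, 17, 18}, {16, 17, 18, 19}; each meets A ∖ {16}, so x IS a limit point.
  x = 17: open {17} ∋ x has {17} ∩ (A ∖ {17}) = ∅, so x is NOT a limit point.
  x = 18: open {16, 17, 18} ∋ x has {16, 17, 18} ∩ (A ∖ {18}) = ∅, so x is NOT a limit point.
  x = 19: open {17, 19} ∋ x has {17, 19} ∩ (A ∖ {19}) = ∅, so x is NOT a limit point.
Collecting: A' = {16}.


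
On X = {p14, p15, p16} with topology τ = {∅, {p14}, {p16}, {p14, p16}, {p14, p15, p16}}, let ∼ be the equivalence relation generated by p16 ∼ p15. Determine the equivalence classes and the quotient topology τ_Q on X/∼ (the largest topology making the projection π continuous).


X/∼ = {[p14], [p15=p16]}; |τ_Q| = 3.

Equivalence classes: [p14], [p15=p16].
Quotient map π: X → X/∼ sends p14 ↦ [p14], p15 ↦ [p15=p16], p16 ↦ [p15=p16].
For each subset V ⊆ X/∼, compute π^{-1}(V) ⊆ X and check whether π^{-1}(V) ∈ τ. V is open in τ_Q iff π^{-1}(V) ∈ τ.
  V = {}: π^{-1}(V) = ∅ ∈ τ ✓.
  V = {[p14]}: π^{-1}(V) = {p14} ∈ τ ✓.
  V = {[p15=p16]}: π^{-1}(V) = {p15, p16} ∉ τ ✗.
  V = {[p14], [p15=p16]}: π^{-1}(V) = {p14, p15, p16} ∈ τ ✓.
Open sets in the quotient: τ_Q = {{}, {[p14]}, {[p14], [p15=p16]}} (3 elements).


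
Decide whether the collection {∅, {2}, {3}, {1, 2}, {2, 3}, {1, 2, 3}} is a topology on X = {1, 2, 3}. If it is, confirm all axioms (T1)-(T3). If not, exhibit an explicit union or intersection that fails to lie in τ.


τ IS a topology on X.

Axiom (T1): ∅ ∈ τ? Yes; X ∈ τ? Yes.
Axiom (T2/T3): check pairwise unions and intersections of members of τ.
All pairwise intersections and unions checked — each lies in τ. Therefore τ satisfies (T1), (T2), (T3): it IS a topology on X.


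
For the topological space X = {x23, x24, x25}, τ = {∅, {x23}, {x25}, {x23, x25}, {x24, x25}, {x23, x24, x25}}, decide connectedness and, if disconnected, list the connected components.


(X, τ) is disconnected; components = [{x23}, {x24, x25}].

Find clopen sets (U ∈ τ with X ∖ U ∈ τ):
  U = ∅, X ∖ U = {x23, x24, x25} — both open, so U is clopen.
  U = {x23}, X ∖ U = {x24, x25} — both open, so U is clopen.
  U = {x24, x25}, X ∖ U = {x23} — both open, so U is clopen.
  U = {x23, x24, x25}, X ∖ U = ∅ — both open, so U is clopen.
Nontrivial clopen(s) exist: e.g. {x23}. So (X, τ) is disconnected.
Compute connected components by grouping points that agree on all clopens:
  component: {x23}
  component: {x24, x25}


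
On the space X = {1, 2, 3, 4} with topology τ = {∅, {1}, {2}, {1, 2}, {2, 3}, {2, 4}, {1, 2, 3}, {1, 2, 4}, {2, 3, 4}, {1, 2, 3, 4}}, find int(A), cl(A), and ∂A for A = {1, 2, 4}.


int(A) = {1, 2, 4}, cl(A) = {1, 2, 3, 4}, ∂A = {3}.

Closed sets in (X, τ) are complements of opens:
  closed(X, τ) = {∅, {1}, {3}, {4}, {1, 3}, {1, 4}, {3, 4}, {1, 3, 4}, {2, 3, 4}, {1, 2, 3, 4}}.
int(A) = ⋃ {U ∈ τ : U ⊆ A}. Opens contained in A: ∅, {1}, {2}, {1, 2}, {2, 4}, {1, 2, 4}.
Taking the union of these: int(A) = {1, 2, 4}.
cl(A) = ⋂ {C closed : A ⊆ C}. Closed sets containing A: {1, 2, 3, 4}.
Intersecting these: cl(A) = {1, 2, 3, 4}.
∂A = cl(A) ∖ int(A) = {1, 2, 3, 4} ∖ {1, 2, 4} = {3}.


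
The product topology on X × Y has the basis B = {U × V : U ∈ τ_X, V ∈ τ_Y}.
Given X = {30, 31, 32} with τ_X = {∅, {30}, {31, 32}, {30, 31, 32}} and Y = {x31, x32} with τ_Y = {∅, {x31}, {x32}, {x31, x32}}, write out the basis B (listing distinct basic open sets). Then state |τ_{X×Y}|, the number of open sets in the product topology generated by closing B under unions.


Basis B = {∅ × ∅, {30} × {x31}, {30} × {x32}, {30} × {x31, x32}, {31, 32} × {x31}, {31, 32} × {x32}, {30, 31, 32} × {x31}, {30, 31, 32} × {x32}, {31, 32} × {x31, x32}, {30, 31, 32} × {x31, x32}}; |τ_{X×Y}| = 16.

Enumerate products U × V with U ∈ τ_X, V ∈ τ_Y (deduplicated):
  ∅ × ∅ = {} (∅)
  {30} × {x31} = {(30,x31)}
  {30} × {x32} = {(30,x32)}
  {30} × {x31, x32} = {(30,x31), (30,x32)}
  {31, 32} × {x31} = {(31,x31), (32,x31)}
  {31, 32} × {x32} = {(31,x32), (32,x32)}
  {30, 31, 32} × {x31} = {(30,x31), (31,x31), (32,x31)}
  {30, 31, 32} × {x32} = {(30,x32), (31,x32), (32,x32)}
  {31, 32} × {x31, x32} = {(31,x31), (31,x32), (32,x31), (32,x32)}
  {30, 31, 32} × {x31, x32} = {(30,x31), (30,x32), (31,x31), (31,x32), (32,x31), (32,x32)}
These 10 distinct sets form the basis B.
Close under arbitrary unions to get τ_{X×Y}; counting gives |τ_{X×Y}| = 16.


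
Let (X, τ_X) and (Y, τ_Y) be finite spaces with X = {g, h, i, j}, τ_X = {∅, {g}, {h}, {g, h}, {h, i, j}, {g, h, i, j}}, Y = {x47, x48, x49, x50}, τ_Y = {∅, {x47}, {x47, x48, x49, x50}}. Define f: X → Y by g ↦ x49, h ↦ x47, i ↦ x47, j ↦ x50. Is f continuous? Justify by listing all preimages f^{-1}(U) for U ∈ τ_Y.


f is NOT continuous.

Compute f^{-1}(U) for each U ∈ τ_Y:
  U = ∅: f^{-1}(U) = ∅ ∈ τ_X ✓.
  U = {x47}: f^{-1}(U) = {h, i} ∉ τ_X ✗.
  U = {x47, x48, x49, x50}: f^{-1}(U) = {g, h, i, j} ∈ τ_X ✓.
Found U = {x47} with f^{-1}(U) = {h, i} not in τ_X. Therefore f is NOT continuous.


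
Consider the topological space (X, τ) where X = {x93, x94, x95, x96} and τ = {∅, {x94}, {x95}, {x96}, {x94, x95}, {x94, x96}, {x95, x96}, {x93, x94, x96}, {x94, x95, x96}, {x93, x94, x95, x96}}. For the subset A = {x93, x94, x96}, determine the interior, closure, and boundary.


int(A) = {x93, x94, x96}, cl(A) = {x93, x94, x96}, ∂A = ∅.

Closed sets in (X, τ) are complements of opens:
  closed(X, τ) = {∅, {x93}, {x95}, {x93, x94}, {x93, x95}, {x93, x96}, {x93, x94, x95}, {x93, x94, x96}, {x93, x95, x96}, {x93, x94, x95, x96}}.
int(A) = ⋃ {U ∈ τ : U ⊆ A}. Opens contained in A: ∅, {x94}, {x96}, {x94, x96}, {x93, x94, x96}.
Taking the union of these: int(A) = {x93, x94, x96}.
cl(A) = ⋂ {C closed : A ⊆ C}. Closed sets containing A: {x93, x94, x96}, {x93, x94, x95, x96}.
Intersecting these: cl(A) = {x93, x94, x96}.
∂A = cl(A) ∖ int(A) = {x93, x94, x96} ∖ {x93, x94, x96} = ∅.


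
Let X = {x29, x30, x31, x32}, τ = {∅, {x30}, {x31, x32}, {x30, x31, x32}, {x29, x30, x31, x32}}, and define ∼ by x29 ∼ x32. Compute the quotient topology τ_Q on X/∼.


X/∼ = {[x29=x32], [x30], [x31]}; |τ_Q| = 3.

Equivalence classes: [x29=x32], [x30], [x31].
Quotient map π: X → X/∼ sends x29 ↦ [x29=x32], x30 ↦ [x30], x31 ↦ [x31], x32 ↦ [x29=x32].
For each subset V ⊆ X/∼, compute π^{-1}(V) ⊆ X and check whether π^{-1}(V) ∈ τ. V is open in τ_Q iff π^{-1}(V) ∈ τ.
  V = {}: π^{-1}(V) = ∅ ∈ τ ✓.
  V = {[x29=x32]}: π^{-1}(V) = {x29, x32} ∉ τ ✗.
  V = {[x30]}: π^{-1}(V) = {x30} ∈ τ ✓.
  V = {[x29=x32], [x30]}: π^{-1}(V) = {x29, x30, x32} ∉ τ ✗.
  V = {[x31]}: π^{-1}(V) = {x31} ∉ τ ✗.
  V = {[x29=x32], [x31]}: π^{-1}(V) = {x29, x31, x32} ∉ τ ✗.
  V = {[x30], [x31]}: π^{-1}(V) = {x30, x31} ∉ τ ✗.
  V = {[x29=x32], [x30], [x31]}: π^{-1}(V) = {x29, x30, x31, x32} ∈ τ ✓.
Open sets in the quotient: τ_Q = {{}, {[x30]}, {[x29=x32], [x30], [x31]}} (3 elements).


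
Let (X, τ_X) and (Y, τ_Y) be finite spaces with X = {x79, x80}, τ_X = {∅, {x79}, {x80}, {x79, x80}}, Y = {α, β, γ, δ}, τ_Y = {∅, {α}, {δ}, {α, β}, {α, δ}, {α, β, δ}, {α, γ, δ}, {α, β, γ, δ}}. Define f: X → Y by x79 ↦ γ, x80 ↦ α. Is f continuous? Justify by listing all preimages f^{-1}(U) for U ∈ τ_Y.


f IS continuous.

Compute f^{-1}(U) for each U ∈ τ_Y:
  U = ∅: f^{-1}(U) = ∅ ∈ τ_X ✓.
  U = {α}: f^{-1}(U) = {x80} ∈ τ_X ✓.
  U = {δ}: f^{-1}(U) = ∅ ∈ τ_X ✓.
  U = {α, β}: f^{-1}(U) = {x80} ∈ τ_X ✓.
  U = {α, δ}: f^{-1}(U) = {x80} ∈ τ_X ✓.
  U = {α, β, δ}: f^{-1}(U) = {x80} ∈ τ_X ✓.
  U = {α, γ, δ}: f^{-1}(U) = {x79, x80} ∈ τ_X ✓.
  U = {α, β, γ, δ}: f^{-1}(U) = {x79, x80} ∈ τ_X ✓.
Every preimage lies in τ_X, so f IS continuous.


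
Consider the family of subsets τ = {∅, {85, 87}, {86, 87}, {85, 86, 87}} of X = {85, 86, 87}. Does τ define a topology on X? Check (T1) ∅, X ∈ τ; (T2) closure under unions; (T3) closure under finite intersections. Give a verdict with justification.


τ is NOT a topology on X.

Axiom (T1): ∅ ∈ τ? Yes; X ∈ τ? Yes.
Axiom (T2/T3): check pairwise unions and intersections of members of τ.
Counterexample for (T3): {85, 87} ∩ {86, 87} = {87} ∉ τ. Therefore τ is NOT a topology.


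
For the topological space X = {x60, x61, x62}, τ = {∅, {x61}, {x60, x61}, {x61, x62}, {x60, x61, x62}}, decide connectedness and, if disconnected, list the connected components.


(X, τ) is connected.

Find clopen sets (U ∈ τ with X ∖ U ∈ τ):
  U = ∅, X ∖ U = {x60, x61, x62} — both open, so U is clopen.
  U = {x60, x61, x62}, X ∖ U = ∅ — both open, so U is clopen.
Only trivial clopens (∅ and X) exist, so (X, τ) is connected.
Compute connected components by grouping points that agree on all clopens:
  component: {x60, x61, x62}
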